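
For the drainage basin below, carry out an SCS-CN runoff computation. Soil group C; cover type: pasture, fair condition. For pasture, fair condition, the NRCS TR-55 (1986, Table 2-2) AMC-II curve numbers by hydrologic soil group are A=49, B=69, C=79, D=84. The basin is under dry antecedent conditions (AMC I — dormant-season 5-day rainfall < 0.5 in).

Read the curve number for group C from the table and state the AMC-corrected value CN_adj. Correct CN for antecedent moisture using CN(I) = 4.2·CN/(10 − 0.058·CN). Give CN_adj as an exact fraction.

CN_adj = 7900/129 ≈ 61.240

NRCS table: pasture, fair condition, soil group C → CN(II) = 79
Adjust CN=79 to AMC I: 4.2·79/(10 − 0.058·79) → (1659/5) ÷ (2709/500) = 7900/129 ≈ 61.240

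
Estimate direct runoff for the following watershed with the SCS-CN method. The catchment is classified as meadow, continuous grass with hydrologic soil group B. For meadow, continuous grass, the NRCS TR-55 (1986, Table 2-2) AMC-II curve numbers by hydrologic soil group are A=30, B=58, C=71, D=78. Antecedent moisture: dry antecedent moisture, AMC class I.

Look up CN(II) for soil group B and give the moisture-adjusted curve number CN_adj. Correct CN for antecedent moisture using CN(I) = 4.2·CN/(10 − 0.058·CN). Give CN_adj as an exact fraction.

CN_adj = 2900/79 ≈ 36.709

NRCS table: meadow, continuous grass, soil group B → CN(II) = 58
CN(I) from CN(II)=58: (4.2·58)/(10 − 0.058·58) = 2900/79 ≈ 36.709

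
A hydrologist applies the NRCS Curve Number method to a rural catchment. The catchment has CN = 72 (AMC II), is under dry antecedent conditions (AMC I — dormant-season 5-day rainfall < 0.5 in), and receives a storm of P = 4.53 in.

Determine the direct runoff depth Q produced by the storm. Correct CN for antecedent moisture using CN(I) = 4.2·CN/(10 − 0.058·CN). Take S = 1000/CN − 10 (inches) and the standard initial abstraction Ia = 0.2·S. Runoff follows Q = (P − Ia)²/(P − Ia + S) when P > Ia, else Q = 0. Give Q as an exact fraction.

Adjust CN=72 to AMC I: 4.2·72/(10 − 0.058·72) → (1512/5) ÷ (728/125) = 675/13 ≈ 51.923
S = 1000/(675/13) − 10 = 250/27 in ≈ 9.259 in
Initial abstraction Ia = S/5 = (250/27)/5 = 50/27 ≈ 1.852 in
Excess rainfall: 4.530 − 1.852 = 2.678 in; P > Ia so Q > 0
Runoff Q = (P−Ia)²/(P−Ia+S) = (2.678)²/(2.678+9.259) = 52287361/87023700 ≈ 0.601 in

Q = 52287361/87023700 in ≈ 0.601 in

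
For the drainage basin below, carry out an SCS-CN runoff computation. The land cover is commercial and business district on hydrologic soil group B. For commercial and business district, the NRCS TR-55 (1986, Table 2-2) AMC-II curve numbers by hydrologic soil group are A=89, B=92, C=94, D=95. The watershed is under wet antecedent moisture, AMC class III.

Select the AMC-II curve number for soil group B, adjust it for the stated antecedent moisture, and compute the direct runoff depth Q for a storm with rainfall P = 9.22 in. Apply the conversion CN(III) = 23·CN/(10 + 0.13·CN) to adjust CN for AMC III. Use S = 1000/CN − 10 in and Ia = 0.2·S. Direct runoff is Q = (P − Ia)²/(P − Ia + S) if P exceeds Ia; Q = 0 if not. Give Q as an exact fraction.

NRCS table: commercial and business district, soil group B → CN(II) = 92
Wet (AMC III): CN(III) = 23·92/(10 + 0.13·92) = 2116/(549/25) = 52900/549 ≈ 96.357
Max retention: S = 1000/(52900/549) − 10 = 200/529 in (≈ 0.378 in)
Initial abstraction Ia = S/5 = (200/529)/5 = 40/529 ≈ 0.076 in
P − Ia = 9.220 − 0.076 = 241869/26450 ≈ 9.144 in (> 0, runoff occurs)
Runoff Q = (P−Ia)²/(P−Ia+S) = (9.144)²/(9.144+0.378) = 58500613161/6661935050 ≈ 8.781 in

Q = 58500613161/6661935050 in ≈ 8.781 in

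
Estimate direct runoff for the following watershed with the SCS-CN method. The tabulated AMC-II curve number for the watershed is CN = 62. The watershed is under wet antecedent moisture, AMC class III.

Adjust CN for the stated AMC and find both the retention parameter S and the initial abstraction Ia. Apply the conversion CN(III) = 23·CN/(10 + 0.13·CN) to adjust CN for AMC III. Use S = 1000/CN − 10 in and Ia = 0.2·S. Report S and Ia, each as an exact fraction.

CN(III) from CN(II)=62: (23·62)/(10 + 0.13·62) = 71300/903 ≈ 78.959
S = 1000/(71300/903) − 10 = 1900/713 in ≈ 2.665 in
Initial abstraction Ia = S/5 = (1900/713)/5 = 380/713 ≈ 0.533 in

S = 1900/713 in ≈ 2.665 in; Ia = 380/713 in ≈ 0.533 in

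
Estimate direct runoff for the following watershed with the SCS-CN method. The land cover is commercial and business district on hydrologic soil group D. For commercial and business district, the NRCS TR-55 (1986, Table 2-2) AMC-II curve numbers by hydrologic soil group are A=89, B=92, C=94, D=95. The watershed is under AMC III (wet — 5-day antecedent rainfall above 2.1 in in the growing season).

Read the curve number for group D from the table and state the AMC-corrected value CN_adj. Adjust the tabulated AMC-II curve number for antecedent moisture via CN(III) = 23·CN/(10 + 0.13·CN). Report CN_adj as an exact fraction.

NRCS table: commercial and business district, soil group D → CN(II) = 95
Adjust CN=95 to AMC III: 23·95/(10 + 0.13·95) → 2185 ÷ (447/20) = 43700/447 ≈ 97.763

CN_adj = 43700/447 ≈ 97.763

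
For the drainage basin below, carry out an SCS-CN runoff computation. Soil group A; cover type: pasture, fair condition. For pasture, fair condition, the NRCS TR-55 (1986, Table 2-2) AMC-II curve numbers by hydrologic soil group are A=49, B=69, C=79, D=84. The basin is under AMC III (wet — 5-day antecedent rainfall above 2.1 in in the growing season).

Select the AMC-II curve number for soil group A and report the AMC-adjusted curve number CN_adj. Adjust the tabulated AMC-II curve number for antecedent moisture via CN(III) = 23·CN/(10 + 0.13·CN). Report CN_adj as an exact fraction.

NRCS table: pasture, fair condition, soil group A → CN(II) = 49
Wet (AMC III): CN(III) = 23·49/(10 + 0.13·49) = 1127/(1637/100) = 112700/1637 ≈ 68.845

CN_adj = 112700/1637 ≈ 68.845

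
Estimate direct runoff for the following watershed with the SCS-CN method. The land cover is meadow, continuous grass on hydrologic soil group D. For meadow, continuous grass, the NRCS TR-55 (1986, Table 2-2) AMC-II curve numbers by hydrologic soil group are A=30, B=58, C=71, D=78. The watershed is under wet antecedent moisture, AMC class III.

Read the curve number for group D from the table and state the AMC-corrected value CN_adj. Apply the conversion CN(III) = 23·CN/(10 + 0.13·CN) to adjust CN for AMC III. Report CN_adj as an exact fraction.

NRCS table: meadow, continuous grass, soil group D → CN(II) = 78
Wet (AMC III): CN(III) = 23·78/(10 + 0.13·78) = 1794/(1007/50) = 89700/1007 ≈ 89.076

CN_adj = 89700/1007 ≈ 89.076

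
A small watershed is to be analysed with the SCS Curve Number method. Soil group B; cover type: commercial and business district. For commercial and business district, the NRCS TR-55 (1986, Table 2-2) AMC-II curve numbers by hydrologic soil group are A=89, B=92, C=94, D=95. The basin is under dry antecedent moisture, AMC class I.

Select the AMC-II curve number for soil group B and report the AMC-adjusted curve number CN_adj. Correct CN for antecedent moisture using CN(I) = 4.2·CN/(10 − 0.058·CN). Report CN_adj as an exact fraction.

NRCS table: commercial and business district, soil group B → CN(II) = 92
Dry (AMC I): CN(I) = 4.2·92/(10 − 0.058·92) = (1932/5)/(583/125) = 48300/583 ≈ 82.847

CN_adj = 48300/583 ≈ 82.847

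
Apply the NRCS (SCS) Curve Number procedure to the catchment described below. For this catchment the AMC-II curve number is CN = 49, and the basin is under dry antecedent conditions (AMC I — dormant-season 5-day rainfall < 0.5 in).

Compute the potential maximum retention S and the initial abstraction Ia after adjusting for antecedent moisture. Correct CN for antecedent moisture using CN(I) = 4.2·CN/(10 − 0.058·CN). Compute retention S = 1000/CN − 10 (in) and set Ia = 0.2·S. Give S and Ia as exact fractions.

S = 8500/343 in ≈ 24.781 in; Ia = 1700/343 in ≈ 4.956 in

Dry (AMC I): CN(I) = 4.2·49/(10 − 0.058·49) = (1029/5)/(3579/500) = 34300/1193 ≈ 28.751
Retention S: 1000/CN − 10 with CN=28.751 → S = 8500/343 ≈ 24.781 in
Initial abstraction Ia = S/5 = (8500/343)/5 = 1700/343 ≈ 4.956 in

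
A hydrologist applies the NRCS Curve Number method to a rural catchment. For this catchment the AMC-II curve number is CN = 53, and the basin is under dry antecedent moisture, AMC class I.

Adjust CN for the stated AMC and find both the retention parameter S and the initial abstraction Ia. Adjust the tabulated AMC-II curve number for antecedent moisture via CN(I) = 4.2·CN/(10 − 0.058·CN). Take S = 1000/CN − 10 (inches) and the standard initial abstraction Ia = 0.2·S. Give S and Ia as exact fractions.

Dry (AMC I): CN(I) = 4.2·53/(10 − 0.058·53) = (1113/5)/(3463/500) = 111300/3463 ≈ 32.140
Max retention: S = 1000/(111300/3463) − 10 = 23500/1113 in (≈ 21.114 in)
Ia = 0.2S: 0.2·21.114 = 4.223 in (exactly 4700/1113)

S = 23500/1113 in ≈ 21.114 in; Ia = 4700/1113 in ≈ 4.223 in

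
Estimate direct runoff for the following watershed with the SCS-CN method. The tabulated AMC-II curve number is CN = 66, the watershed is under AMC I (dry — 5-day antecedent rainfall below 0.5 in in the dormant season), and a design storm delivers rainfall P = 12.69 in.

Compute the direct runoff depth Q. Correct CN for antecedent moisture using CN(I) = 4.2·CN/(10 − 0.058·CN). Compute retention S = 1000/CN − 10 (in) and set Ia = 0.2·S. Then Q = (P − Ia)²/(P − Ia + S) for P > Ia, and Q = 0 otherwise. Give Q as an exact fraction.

CN(I) from CN(II)=66: (4.2·66)/(10 − 0.058·66) = 69300/1543 ≈ 44.913
Retention S: 1000/CN − 10 with CN=44.913 → S = 8500/693 ≈ 12.266 in
Initial abstraction Ia = S/5 = (8500/693)/5 = 1700/693 ≈ 2.453 in
Since P=12.690 > Ia=2.453: effective rainfall P−Ia = 709417/69300 in
Q = (709417/69300)²/((709417/69300) + 8500/693) = (503272479889/4802490000)/(1559417/69300) = 503272479889/108067598100 in ≈ 4.657 in

Q = 503272479889/108067598100 in ≈ 4.657 in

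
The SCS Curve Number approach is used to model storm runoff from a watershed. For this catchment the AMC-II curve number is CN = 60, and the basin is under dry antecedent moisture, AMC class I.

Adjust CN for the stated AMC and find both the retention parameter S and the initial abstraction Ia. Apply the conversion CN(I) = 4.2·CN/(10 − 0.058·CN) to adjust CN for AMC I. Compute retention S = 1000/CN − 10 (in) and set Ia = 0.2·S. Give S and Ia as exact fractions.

Dry (AMC I): CN(I) = 4.2·60/(10 − 0.058·60) = 252/(163/25) = 6300/163 ≈ 38.650
Max retention: S = 1000/(6300/163) − 10 = 1000/63 in (≈ 15.873 in)
Ia = 0.2S: 0.2·15.873 = 3.175 in (exactly 200/63)

S = 1000/63 in ≈ 15.873 in; Ia = 200/63 in ≈ 3.175 in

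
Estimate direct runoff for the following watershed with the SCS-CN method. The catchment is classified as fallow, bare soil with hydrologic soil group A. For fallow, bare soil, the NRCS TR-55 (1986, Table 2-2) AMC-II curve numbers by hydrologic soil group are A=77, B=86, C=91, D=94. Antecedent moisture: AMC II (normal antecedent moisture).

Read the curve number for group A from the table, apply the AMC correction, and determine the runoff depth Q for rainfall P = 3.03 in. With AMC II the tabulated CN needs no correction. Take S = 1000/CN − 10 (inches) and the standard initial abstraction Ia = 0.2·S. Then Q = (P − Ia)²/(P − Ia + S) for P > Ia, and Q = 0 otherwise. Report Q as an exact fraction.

NRCS table: fallow, bare soil, soil group A → CN(II) = 77
AMC II — tabulated CN = 77 applies directly.
Max retention: S = 1000/77 − 10 = 230/77 in (≈ 2.987 in)
Ia = 0.2·(230/77) = 46/77 in ≈ 0.597 in
Since P=3.030 > Ia=0.597: effective rainfall P−Ia = 18731/7700 in
Q: (18731/7700)² ÷ (41731/7700) = 350850361/321328700 in (≈ 1.092 in)

Q = 350850361/321328700 in ≈ 1.092 in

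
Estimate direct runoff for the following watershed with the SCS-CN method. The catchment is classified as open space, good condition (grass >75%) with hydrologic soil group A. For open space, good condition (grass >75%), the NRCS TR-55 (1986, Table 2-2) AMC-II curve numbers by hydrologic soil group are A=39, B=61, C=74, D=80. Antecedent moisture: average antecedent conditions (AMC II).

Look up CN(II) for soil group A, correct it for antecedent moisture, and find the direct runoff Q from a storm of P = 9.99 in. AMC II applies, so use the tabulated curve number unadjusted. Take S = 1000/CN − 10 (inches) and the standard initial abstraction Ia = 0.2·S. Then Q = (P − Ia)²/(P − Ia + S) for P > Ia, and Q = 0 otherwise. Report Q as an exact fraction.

NRCS table: open space, good condition (grass >75%), soil group A → CN(II) = 39
Average conditions: CN = 39 (no AMC adjustment).
S = 1000/39 − 10 = 610/39 in ≈ 15.641 in
Initial abstraction Ia = S/5 = (610/39)/5 = 122/39 ≈ 3.128 in
Excess rainfall: 9.990 − 3.128 = 6.862 in; P > Ia so Q > 0
Q: (26761/3900)² ÷ (87761/3900) = 716151121/342267900 in (≈ 2.092 in)

Q = 716151121/342267900 in ≈ 2.092 in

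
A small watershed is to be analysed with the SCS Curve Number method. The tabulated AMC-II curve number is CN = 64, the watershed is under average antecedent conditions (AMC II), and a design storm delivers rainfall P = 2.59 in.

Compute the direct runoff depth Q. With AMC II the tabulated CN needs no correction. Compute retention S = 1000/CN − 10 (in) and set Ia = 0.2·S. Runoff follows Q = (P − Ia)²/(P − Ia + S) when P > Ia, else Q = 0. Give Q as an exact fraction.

Q = 85849/283600 in ≈ 0.303 in

CN(II) = 64; AMC II needs no correction.
Retention S: 1000/CN − 10 with CN=64.000 → S = 45/8 ≈ 5.625 in
Initial abstraction Ia = S/5 = (45/8)/5 = 9/8 ≈ 1.125 in
Excess rainfall: 2.590 − 1.125 = 1.465 in; P > Ia so Q > 0
Runoff Q = (P−Ia)²/(P−Ia+S) = (1.465)²/(1.465+5.625) = 85849/283600 ≈ 0.303 in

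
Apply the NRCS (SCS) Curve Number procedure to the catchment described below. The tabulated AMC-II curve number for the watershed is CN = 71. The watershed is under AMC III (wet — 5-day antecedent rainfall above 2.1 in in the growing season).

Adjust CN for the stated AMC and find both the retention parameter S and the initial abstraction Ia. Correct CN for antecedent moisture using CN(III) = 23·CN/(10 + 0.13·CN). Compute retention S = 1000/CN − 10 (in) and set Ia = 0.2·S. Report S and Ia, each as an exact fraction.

Adjust CN=71 to AMC III: 23·71/(10 + 0.13·71) → 1633 ÷ (1923/100) = 163300/1923 ≈ 84.919
Retention S: 1000/CN − 10 with CN=84.919 → S = 2900/1633 ≈ 1.776 in
Initial abstraction Ia = S/5 = (2900/1633)/5 = 580/1633 ≈ 0.355 in

S = 2900/1633 in ≈ 1.776 in; Ia = 580/1633 in ≈ 0.355 in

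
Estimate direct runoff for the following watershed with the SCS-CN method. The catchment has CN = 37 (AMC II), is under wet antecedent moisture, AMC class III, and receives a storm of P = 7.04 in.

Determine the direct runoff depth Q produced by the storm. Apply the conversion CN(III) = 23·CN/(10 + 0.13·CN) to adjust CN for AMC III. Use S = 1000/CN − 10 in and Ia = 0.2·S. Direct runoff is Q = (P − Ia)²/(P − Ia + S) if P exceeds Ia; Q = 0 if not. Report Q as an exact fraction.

Wet (AMC III): CN(III) = 23·37/(10 + 0.13·37) = 851/(1481/100) = 85100/1481 ≈ 57.461
Retention S: 1000/CN − 10 with CN=57.461 → S = 6300/851 ≈ 7.403 in
Initial abstraction Ia = S/5 = (6300/851)/5 = 1260/851 ≈ 1.481 in
P − Ia = 7.040 − 1.481 = 118276/21275 ≈ 5.559 in (> 0, runoff occurs)
Q = (118276/21275)²/((118276/21275) + 6300/851) = (13989212176/452625625)/(275776/21275) = 874325761/366695900 in ≈ 2.384 in

Q = 874325761/366695900 in ≈ 2.384 in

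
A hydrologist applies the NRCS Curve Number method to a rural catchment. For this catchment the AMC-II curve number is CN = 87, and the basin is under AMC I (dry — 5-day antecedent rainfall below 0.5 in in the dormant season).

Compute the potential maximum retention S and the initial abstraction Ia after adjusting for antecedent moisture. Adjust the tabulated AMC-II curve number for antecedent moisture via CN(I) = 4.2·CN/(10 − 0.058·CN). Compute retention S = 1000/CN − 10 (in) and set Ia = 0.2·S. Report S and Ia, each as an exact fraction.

S = 6500/1827 in ≈ 3.558 in; Ia = 1300/1827 in ≈ 0.712 in

CN(I) from CN(II)=87: (4.2·87)/(10 − 0.058·87) = 182700/2477 ≈ 73.759
Max retention: S = 1000/(182700/2477) − 10 = 6500/1827 in (≈ 3.558 in)
Ia = 0.2·(6500/1827) = 1300/1827 in ≈ 0.712 in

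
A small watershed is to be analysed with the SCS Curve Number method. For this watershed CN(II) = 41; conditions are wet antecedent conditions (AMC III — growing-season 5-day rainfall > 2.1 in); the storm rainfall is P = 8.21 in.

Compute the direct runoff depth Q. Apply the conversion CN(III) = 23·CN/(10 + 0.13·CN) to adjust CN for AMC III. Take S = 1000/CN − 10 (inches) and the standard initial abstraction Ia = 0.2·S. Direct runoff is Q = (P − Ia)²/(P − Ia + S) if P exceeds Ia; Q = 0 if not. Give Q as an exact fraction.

Q = 430602377209/117516942900 in ≈ 3.664 in

Adjust CN=41 to AMC III: 23·41/(10 + 0.13·41) → 943 ÷ (1533/100) = 94300/1533 ≈ 61.513
Retention S: 1000/CN − 10 with CN=61.513 → S = 5900/943 ≈ 6.257 in
Initial abstraction Ia = S/5 = (5900/943)/5 = 1180/943 ≈ 1.251 in
Since P=8.210 > Ia=1.251: effective rainfall P−Ia = 656203/94300 in
Runoff Q = (P−Ia)²/(P−Ia+S) = (6.959)²/(6.959+6.257) = 430602377209/117516942900 ≈ 3.664 in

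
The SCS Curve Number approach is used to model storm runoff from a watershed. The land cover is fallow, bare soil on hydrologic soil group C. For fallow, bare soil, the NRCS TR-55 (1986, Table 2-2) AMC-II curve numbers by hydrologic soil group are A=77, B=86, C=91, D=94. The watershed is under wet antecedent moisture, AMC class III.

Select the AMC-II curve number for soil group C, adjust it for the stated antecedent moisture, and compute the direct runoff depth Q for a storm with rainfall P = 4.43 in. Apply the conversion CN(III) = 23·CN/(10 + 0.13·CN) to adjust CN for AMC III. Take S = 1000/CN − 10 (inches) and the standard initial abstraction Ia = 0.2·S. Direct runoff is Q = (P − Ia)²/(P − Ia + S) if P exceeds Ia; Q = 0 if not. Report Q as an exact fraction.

Q = 826642821601/209132350700 in ≈ 3.953 in

NRCS table: fallow, bare soil, soil group C → CN(II) = 91
CN(III) from CN(II)=91: (23·91)/(10 + 0.13·91) = 209300/2183 ≈ 95.877
Max retention: S = 1000/(209300/2183) − 10 = 900/2093 in (≈ 0.430 in)
Ia = 0.2S: 0.2·0.430 = 0.086 in (exactly 180/2093)
P − Ia = 4.430 − 0.086 = 909199/209300 ≈ 4.344 in (> 0, runoff occurs)
Runoff Q = (P−Ia)²/(P−Ia+S) = (4.344)²/(4.344+0.430) = 826642821601/209132350700 ≈ 3.953 in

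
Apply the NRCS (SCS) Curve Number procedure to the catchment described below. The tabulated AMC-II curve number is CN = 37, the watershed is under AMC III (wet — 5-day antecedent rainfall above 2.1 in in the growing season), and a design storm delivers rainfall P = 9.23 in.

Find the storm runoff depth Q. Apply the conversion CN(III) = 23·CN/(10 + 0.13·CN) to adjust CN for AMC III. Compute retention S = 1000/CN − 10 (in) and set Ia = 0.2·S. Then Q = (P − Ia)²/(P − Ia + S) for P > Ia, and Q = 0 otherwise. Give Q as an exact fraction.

Q = 434904637729/109734152300 in ≈ 3.963 in

CN(III) from CN(II)=37: (23·37)/(10 + 0.13·37) = 85100/1481 ≈ 57.461
Max retention: S = 1000/(85100/1481) − 10 = 6300/851 in (≈ 7.403 in)
Ia = 0.2·(6300/851) = 1260/851 in ≈ 1.481 in
Since P=9.230 > Ia=1.481: effective rainfall P−Ia = 659473/85100 in
Q = (659473/85100)²/((659473/85100) + 6300/851) = (434904637729/7242010000)/(1289473/85100) = 434904637729/109734152300 in ≈ 3.963 in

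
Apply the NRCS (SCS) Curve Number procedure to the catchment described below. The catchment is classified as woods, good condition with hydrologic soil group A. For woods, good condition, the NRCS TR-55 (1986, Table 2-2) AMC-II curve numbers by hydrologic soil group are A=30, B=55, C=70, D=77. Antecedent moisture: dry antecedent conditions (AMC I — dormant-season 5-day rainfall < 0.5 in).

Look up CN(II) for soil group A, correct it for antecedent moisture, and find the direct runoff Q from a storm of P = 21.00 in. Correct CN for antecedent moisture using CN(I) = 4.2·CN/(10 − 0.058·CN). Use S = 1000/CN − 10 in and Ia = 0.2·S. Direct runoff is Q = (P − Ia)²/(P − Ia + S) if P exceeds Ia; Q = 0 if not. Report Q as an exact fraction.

Q = 7921/5301 in ≈ 1.494 in

NRCS table: woods, good condition, soil group A → CN(II) = 30
Adjust CN=30 to AMC I: 4.2·30/(10 − 0.058·30) → 126 ÷ (413/50) = 900/59 ≈ 15.254
Max retention: S = 1000/(900/59) − 10 = 500/9 in (≈ 55.556 in)
Initial abstraction Ia = S/5 = (500/9)/5 = 100/9 ≈ 11.111 in
Since P=21.000 > Ia=11.111: effective rainfall P−Ia = 89/9 in
Q: (89/9)² ÷ (589/9) = 7921/5301 in (≈ 1.494 in)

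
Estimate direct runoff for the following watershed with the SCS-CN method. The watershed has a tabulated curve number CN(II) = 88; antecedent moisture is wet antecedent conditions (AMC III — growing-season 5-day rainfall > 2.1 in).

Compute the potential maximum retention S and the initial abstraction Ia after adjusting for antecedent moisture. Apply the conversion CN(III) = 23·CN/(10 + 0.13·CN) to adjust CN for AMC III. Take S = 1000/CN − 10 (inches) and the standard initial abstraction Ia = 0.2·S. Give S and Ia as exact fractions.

Adjust CN=88 to AMC III: 23·88/(10 + 0.13·88) → 2024 ÷ (536/25) = 6325/67 ≈ 94.403
Retention S: 1000/CN − 10 with CN=94.403 → S = 150/253 ≈ 0.593 in
Ia = 0.2·(150/253) = 30/253 in ≈ 0.119 in

S = 150/253 in ≈ 0.593 in; Ia = 30/253 in ≈ 0.119 in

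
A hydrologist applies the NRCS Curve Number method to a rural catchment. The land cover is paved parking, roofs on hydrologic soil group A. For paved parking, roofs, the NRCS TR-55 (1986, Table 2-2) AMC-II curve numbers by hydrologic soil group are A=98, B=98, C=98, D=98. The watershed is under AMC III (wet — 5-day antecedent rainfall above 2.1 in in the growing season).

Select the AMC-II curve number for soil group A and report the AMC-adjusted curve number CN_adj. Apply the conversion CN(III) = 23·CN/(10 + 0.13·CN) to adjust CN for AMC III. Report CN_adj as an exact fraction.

NRCS table: paved parking, roofs, soil group A → CN(II) = 98
Wet (AMC III): CN(III) = 23·98/(10 + 0.13·98) = 2254/(1137/50) = 112700/1137 ≈ 99.120

CN_adj = 112700/1137 ≈ 99.120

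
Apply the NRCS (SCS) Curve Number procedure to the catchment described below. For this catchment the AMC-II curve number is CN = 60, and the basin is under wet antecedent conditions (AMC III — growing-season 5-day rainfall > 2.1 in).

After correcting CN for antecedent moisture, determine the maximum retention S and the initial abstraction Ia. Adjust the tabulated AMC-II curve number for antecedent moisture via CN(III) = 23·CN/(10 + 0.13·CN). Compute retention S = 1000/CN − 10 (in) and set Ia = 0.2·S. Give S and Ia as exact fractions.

CN(III) from CN(II)=60: (23·60)/(10 + 0.13·60) = 6900/89 ≈ 77.528
Max retention: S = 1000/(6900/89) − 10 = 200/69 in (≈ 2.899 in)
Ia = 0.2·(200/69) = 40/69 in ≈ 0.580 in

S = 200/69 in ≈ 2.899 in; Ia = 40/69 in ≈ 0.580 in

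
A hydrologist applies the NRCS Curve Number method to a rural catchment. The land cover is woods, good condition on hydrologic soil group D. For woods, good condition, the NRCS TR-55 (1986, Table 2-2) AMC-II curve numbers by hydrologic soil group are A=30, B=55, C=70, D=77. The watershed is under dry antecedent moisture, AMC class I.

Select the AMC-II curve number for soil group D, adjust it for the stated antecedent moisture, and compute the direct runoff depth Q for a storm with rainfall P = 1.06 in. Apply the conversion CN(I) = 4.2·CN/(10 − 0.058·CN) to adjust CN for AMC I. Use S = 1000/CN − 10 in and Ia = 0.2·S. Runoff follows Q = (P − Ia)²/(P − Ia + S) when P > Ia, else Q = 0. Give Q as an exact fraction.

Q = 0 in ≈ 0.000 in

NRCS table: woods, good condition, soil group D → CN(II) = 77
Adjust CN=77 to AMC I: 4.2·77/(10 − 0.058·77) → (1617/5) ÷ (2767/500) = 161700/2767 ≈ 58.439
S = 1000/(161700/2767) − 10 = 11500/1617 in ≈ 7.112 in
Ia = 0.2S: 0.2·7.112 = 1.422 in (exactly 2300/1617)
P = 1.060 ≤ Ia = 1.422 in: entire storm abstracted, Q = 0.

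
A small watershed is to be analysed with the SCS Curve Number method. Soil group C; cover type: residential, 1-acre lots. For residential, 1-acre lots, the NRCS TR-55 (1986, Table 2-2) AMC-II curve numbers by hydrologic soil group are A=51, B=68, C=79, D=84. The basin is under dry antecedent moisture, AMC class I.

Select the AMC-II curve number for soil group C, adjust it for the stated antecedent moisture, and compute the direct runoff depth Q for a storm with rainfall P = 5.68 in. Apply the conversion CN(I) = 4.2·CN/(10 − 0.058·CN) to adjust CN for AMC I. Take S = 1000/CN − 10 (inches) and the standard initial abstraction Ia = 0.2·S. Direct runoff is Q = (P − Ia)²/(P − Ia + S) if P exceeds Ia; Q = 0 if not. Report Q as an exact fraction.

Q = 38001762/20952775 in ≈ 1.814 in

NRCS table: residential, 1-acre lots, soil group C → CN(II) = 79
Adjust CN=79 to AMC I: 4.2·79/(10 − 0.058·79) → (1659/5) ÷ (2709/500) = 7900/129 ≈ 61.240
S = 1000/(7900/129) − 10 = 500/79 in ≈ 6.329 in
Initial abstraction Ia = S/5 = (500/79)/5 = 100/79 ≈ 1.266 in
Excess rainfall: 5.680 − 1.266 = 4.414 in; P > Ia so Q > 0
Q: (8718/1975)² ÷ (21218/1975) = 38001762/20952775 in (≈ 1.814 in)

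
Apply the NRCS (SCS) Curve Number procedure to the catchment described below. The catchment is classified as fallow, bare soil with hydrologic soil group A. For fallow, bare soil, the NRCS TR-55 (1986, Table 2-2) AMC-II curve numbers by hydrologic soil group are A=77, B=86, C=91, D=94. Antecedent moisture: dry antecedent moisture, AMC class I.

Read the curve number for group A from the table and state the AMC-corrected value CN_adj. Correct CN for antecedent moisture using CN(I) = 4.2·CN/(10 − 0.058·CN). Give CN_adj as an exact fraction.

CN_adj = 161700/2767 ≈ 58.439

NRCS table: fallow, bare soil, soil group A → CN(II) = 77
CN(I) from CN(II)=77: (4.2·77)/(10 − 0.058·77) = 161700/2767 ≈ 58.439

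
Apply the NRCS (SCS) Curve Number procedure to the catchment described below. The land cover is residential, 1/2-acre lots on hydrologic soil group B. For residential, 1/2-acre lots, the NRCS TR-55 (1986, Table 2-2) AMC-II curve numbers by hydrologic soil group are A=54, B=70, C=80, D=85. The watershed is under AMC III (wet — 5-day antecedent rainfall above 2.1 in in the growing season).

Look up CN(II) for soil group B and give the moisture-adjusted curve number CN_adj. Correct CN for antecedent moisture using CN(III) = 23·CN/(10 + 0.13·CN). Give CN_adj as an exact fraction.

NRCS table: residential, 1/2-acre lots, soil group B → CN(II) = 70
CN(III) from CN(II)=70: (23·70)/(10 + 0.13·70) = 16100/191 ≈ 84.293

CN_adj = 16100/191 ≈ 84.293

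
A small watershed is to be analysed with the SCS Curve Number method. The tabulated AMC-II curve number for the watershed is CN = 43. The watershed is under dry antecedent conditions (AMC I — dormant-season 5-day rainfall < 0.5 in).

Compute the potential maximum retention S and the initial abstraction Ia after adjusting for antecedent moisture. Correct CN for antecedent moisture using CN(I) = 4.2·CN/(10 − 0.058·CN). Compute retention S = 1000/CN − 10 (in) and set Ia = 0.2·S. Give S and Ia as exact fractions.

CN(I) from CN(II)=43: (4.2·43)/(10 − 0.058·43) = 30100/1251 ≈ 24.061
Max retention: S = 1000/(30100/1251) − 10 = 9500/301 in (≈ 31.561 in)
Ia = 0.2S: 0.2·31.561 = 6.312 in (exactly 1900/301)

S = 9500/301 in ≈ 31.561 in; Ia = 1900/301 in ≈ 6.312 in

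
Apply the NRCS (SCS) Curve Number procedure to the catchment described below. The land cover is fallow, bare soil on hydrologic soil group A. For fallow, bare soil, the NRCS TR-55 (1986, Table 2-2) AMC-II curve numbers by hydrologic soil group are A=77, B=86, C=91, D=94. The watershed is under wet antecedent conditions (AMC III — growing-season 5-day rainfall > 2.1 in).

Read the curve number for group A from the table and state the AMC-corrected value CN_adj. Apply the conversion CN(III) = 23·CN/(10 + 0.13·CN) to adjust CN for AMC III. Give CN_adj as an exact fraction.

CN_adj = 7700/87 ≈ 88.506

NRCS table: fallow, bare soil, soil group A → CN(II) = 77
Wet (AMC III): CN(III) = 23·77/(10 + 0.13·77) = 1771/(2001/100) = 7700/87 ≈ 88.506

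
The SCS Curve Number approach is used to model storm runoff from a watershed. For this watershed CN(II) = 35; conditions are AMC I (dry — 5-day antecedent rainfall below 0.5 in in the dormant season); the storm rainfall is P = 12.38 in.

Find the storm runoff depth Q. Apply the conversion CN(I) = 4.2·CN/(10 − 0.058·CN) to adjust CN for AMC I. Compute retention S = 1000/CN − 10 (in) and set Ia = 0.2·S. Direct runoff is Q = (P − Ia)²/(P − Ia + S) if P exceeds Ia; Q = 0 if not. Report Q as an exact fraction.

Q = 675636049/2579798550 in ≈ 0.262 in

Dry (AMC I): CN(I) = 4.2·35/(10 − 0.058·35) = 147/(797/100) = 14700/797 ≈ 18.444
Max retention: S = 1000/(14700/797) − 10 = 6500/147 in (≈ 44.218 in)
Ia = 0.2S: 0.2·44.218 = 8.844 in (exactly 1300/147)
Since P=12.380 > Ia=8.844: effective rainfall P−Ia = 25993/7350 in
Q: (25993/7350)² ÷ (350993/7350) = 675636049/2579798550 in (≈ 0.262 in)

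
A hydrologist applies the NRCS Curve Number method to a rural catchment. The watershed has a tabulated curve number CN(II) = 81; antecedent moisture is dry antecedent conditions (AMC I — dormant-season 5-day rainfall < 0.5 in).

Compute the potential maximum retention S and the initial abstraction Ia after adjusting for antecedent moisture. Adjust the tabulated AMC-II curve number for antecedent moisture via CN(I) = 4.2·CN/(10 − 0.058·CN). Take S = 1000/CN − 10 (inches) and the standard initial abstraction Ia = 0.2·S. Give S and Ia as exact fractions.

S = 9500/1701 in ≈ 5.585 in; Ia = 1900/1701 in ≈ 1.117 in

CN(I) from CN(II)=81: (4.2·81)/(10 − 0.058·81) = 170100/2651 ≈ 64.164
Retention S: 1000/CN − 10 with CN=64.164 → S = 9500/1701 ≈ 5.585 in
Ia = 0.2·(9500/1701) = 1900/1701 in ≈ 1.117 in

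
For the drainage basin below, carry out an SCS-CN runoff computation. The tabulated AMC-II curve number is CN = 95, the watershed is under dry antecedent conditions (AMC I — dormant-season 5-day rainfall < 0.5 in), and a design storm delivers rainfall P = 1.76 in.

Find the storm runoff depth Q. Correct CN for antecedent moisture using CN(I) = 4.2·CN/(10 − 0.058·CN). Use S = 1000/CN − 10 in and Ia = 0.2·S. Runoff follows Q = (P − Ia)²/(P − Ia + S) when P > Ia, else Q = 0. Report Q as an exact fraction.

CN(I) from CN(II)=95: (4.2·95)/(10 − 0.058·95) = 39900/449 ≈ 88.864
Retention S: 1000/CN − 10 with CN=88.864 → S = 500/399 ≈ 1.253 in
Initial abstraction Ia = S/5 = (500/399)/5 = 100/399 ≈ 0.251 in
P − Ia = 1.760 − 0.251 = 15056/9975 ≈ 1.509 in (> 0, runoff occurs)
Q = (15056/9975)²/((15056/9975) + 500/399) = (226683136/99500625)/(27556/9975) = 56670784/68717775 in ≈ 0.825 in

Q = 56670784/68717775 in ≈ 0.825 in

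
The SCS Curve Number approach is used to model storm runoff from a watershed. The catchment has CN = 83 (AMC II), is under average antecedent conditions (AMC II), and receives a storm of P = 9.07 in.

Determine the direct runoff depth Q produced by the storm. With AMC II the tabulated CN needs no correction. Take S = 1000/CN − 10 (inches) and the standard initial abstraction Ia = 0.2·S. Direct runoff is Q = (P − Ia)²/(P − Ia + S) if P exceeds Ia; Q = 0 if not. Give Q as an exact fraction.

Q = 5166878161/737712300 in ≈ 7.004 in

Average conditions: CN = 83 (no AMC adjustment).
Max retention: S = 1000/83 − 10 = 170/83 in (≈ 2.048 in)
Initial abstraction Ia = S/5 = (170/83)/5 = 34/83 ≈ 0.410 in
Since P=9.070 > Ia=0.410: effective rainfall P−Ia = 71881/8300 in
Q = (71881/8300)²/((71881/8300) + 170/83) = (5166878161/68890000)/(88881/8300) = 5166878161/737712300 in ≈ 7.004 in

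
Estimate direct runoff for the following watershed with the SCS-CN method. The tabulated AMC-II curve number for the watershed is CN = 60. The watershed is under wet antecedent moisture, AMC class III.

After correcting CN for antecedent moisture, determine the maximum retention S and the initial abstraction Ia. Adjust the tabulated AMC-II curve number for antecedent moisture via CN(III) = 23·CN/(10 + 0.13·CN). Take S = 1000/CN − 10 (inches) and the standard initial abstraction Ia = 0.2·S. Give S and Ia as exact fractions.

S = 200/69 in ≈ 2.899 in; Ia = 40/69 in ≈ 0.580 in

CN(III) from CN(II)=60: (23·60)/(10 + 0.13·60) = 6900/89 ≈ 77.528
S = 1000/(6900/89) − 10 = 200/69 in ≈ 2.899 in
Ia = 0.2S: 0.2·2.899 = 0.580 in (exactly 40/69)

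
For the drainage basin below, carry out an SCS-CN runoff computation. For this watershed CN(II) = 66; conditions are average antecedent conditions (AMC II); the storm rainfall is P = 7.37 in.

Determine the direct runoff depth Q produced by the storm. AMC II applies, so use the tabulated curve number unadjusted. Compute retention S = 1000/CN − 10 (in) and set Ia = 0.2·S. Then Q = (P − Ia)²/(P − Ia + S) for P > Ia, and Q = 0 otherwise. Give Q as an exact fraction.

Average conditions: CN = 66 (no AMC adjustment).
S = 1000/66 − 10 = 170/33 in ≈ 5.152 in
Initial abstraction Ia = S/5 = (170/33)/5 = 34/33 ≈ 1.030 in
P − Ia = 7.370 − 1.030 = 20921/3300 ≈ 6.340 in (> 0, runoff occurs)
Q: (20921/3300)² ÷ (37921/3300) = 437688241/125139300 in (≈ 3.498 in)

Q = 437688241/125139300 in ≈ 3.498 in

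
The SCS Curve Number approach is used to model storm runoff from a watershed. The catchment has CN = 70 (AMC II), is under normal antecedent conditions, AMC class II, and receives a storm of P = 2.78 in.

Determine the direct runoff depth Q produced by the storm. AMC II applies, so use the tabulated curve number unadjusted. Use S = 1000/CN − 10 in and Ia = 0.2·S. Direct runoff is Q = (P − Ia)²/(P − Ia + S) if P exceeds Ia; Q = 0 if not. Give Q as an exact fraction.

Average conditions: CN = 70 (no AMC adjustment).
Max retention: S = 1000/70 − 10 = 30/7 in (≈ 4.286 in)
Ia = 0.2·(30/7) = 6/7 in ≈ 0.857 in
Since P=2.780 > Ia=0.857: effective rainfall P−Ia = 673/350 in
Runoff Q = (P−Ia)²/(P−Ia+S) = (1.923)²/(1.923+4.286) = 452929/760550 ≈ 0.596 in

Q = 452929/760550 in ≈ 0.596 in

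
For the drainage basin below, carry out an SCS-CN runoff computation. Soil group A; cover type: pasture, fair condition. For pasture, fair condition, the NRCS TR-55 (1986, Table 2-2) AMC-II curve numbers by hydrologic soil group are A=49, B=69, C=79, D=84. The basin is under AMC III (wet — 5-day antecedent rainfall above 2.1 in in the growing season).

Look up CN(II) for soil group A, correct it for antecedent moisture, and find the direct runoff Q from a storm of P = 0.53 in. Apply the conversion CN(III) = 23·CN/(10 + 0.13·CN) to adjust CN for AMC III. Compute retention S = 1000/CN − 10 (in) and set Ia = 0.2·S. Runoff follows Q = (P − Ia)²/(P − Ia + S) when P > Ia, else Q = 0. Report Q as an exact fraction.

Q = 0 in ≈ 0.000 in

NRCS table: pasture, fair condition, soil group A → CN(II) = 49
Wet (AMC III): CN(III) = 23·49/(10 + 0.13·49) = 1127/(1637/100) = 112700/1637 ≈ 68.845
Max retention: S = 1000/(112700/1637) − 10 = 5100/1127 in (≈ 4.525 in)
Ia = 0.2S: 0.2·4.525 = 0.905 in (exactly 1020/1127)
P = 0.530 ≤ Ia = 0.905 in: entire storm abstracted, Q = 0.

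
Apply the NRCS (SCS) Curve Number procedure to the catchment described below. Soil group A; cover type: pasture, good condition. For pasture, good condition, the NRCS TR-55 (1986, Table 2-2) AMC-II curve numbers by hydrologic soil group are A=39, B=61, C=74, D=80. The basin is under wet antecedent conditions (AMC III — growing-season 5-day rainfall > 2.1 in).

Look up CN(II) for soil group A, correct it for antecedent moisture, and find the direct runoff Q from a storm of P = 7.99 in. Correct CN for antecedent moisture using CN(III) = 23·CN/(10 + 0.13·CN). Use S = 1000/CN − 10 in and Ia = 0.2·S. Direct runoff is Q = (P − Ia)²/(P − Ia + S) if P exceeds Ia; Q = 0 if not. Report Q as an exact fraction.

Q = 353671658209/108061859100 in ≈ 3.273 in

NRCS table: pasture, good condition, soil group A → CN(II) = 39
Wet (AMC III): CN(III) = 23·39/(10 + 0.13·39) = 897/(1507/100) = 89700/1507 ≈ 59.522
Max retention: S = 1000/(89700/1507) − 10 = 6100/897 in (≈ 6.800 in)
Initial abstraction Ia = S/5 = (6100/897)/5 = 1220/897 ≈ 1.360 in
P − Ia = 7.990 − 1.360 = 594703/89700 ≈ 6.630 in (> 0, runoff occurs)
Runoff Q = (P−Ia)²/(P−Ia+S) = (6.630)²/(6.630+6.800) = 353671658209/108061859100 ≈ 3.273 in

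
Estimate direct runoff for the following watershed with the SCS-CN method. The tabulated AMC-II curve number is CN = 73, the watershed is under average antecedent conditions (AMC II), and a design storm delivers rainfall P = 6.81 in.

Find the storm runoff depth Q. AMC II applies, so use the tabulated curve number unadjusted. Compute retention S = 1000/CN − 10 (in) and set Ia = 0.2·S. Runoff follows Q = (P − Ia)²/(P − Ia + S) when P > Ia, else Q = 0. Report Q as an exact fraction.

CN(II) = 73; AMC II needs no correction.
S = 1000/73 − 10 = 270/73 in ≈ 3.699 in
Ia = 0.2S: 0.2·3.699 = 0.740 in (exactly 54/73)
Excess rainfall: 6.810 − 0.740 = 6.070 in; P > Ia so Q > 0
Runoff Q = (P−Ia)²/(P−Ia+S) = (6.070)²/(6.070+3.699) = 654547323/173528300 ≈ 3.772 in

Q = 654547323/173528300 in ≈ 3.772 in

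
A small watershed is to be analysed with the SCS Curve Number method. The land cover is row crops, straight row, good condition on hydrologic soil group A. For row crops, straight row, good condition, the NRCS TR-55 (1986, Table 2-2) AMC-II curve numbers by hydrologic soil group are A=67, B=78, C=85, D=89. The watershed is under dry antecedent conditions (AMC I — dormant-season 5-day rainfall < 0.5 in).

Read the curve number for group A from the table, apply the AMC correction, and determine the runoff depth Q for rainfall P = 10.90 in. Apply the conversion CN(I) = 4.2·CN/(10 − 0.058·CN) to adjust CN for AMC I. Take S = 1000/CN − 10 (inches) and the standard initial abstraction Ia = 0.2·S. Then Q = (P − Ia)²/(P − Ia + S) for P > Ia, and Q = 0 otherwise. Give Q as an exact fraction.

NRCS table: row crops, straight row, good condition, soil group A → CN(II) = 67
Adjust CN=67 to AMC I: 4.2·67/(10 − 0.058·67) → (1407/5) ÷ (3057/500) = 46900/1019 ≈ 46.026
Retention S: 1000/CN − 10 with CN=46.026 → S = 5500/469 ≈ 11.727 in
Ia = 0.2S: 0.2·11.727 = 2.345 in (exactly 1100/469)
Excess rainfall: 10.900 − 2.345 = 8.555 in; P > Ia so Q > 0
Q: (40121/4690)² ÷ (95121/4690) = 1609694641/446117490 in (≈ 3.608 in)

Q = 1609694641/446117490 in ≈ 3.608 in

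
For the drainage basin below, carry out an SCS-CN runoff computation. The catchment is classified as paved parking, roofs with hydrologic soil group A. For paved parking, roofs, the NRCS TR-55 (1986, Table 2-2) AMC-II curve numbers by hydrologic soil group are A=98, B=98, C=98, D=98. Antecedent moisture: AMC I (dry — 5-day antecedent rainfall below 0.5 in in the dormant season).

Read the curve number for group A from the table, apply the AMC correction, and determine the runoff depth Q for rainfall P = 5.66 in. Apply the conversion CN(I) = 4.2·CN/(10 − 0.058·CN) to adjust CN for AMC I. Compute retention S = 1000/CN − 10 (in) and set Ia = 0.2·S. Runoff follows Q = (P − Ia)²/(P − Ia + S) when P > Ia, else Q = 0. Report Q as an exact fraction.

Q = 81914446849/16011600150 in ≈ 5.116 in

NRCS table: paved parking, roofs, soil group A → CN(II) = 98
Adjust CN=98 to AMC I: 4.2·98/(10 − 0.058·98) → (2058/5) ÷ (1079/250) = 102900/1079 ≈ 95.366
Retention S: 1000/CN − 10 with CN=95.366 → S = 500/1029 ≈ 0.486 in
Ia = 0.2·(500/1029) = 100/1029 in ≈ 0.097 in
Excess rainfall: 5.660 − 0.097 = 5.563 in; P > Ia so Q > 0
Q = (286207/51450)²/((286207/51450) + 500/1029) = (81914446849/2647102500)/(311207/51450) = 81914446849/16011600150 in ≈ 5.116 in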